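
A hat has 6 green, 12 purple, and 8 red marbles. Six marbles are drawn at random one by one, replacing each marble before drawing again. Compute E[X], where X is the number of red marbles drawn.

By linearity of expectation, E[X] = Σ P(draw i is red); each independent draw has P(red) = 8/26.
E[X] = 6 · 8/26 = 24/13 ≈ 1.8462.

24/13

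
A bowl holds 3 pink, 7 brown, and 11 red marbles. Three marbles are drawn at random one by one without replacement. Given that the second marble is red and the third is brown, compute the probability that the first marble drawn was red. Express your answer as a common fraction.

10/19

P(first=red and the second marble is red and the third is brown) = (11/21)·(10/20)·(7/19) = 11/114.
P(E) = Σ over first color = 11/380 + 11/190 + 11/114 = 11/60.
By Bayes, P(first=red | E) = 11/114 / 11/60 = 10/19 ≈ 0.5263.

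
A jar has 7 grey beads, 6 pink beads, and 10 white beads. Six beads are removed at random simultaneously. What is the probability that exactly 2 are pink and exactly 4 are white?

150/4807

Unordered draws without replacement: count favorable combinations over C(23,6).
Favorable = C(7,0) · C(6,2) · C(10,4) = 3150; total = C(23,6) = 100947.
P = 3150/100947 = 150/4807 ≈ 0.0312.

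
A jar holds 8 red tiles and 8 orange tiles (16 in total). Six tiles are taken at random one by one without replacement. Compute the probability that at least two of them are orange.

Sum the hypergeometric tail for j = 2,…,6 orange tiles.
Favorable = C(8,2)·C(8,4) + C(8,3)·C(8,3) + C(8,4)·C(8,2) + C(8,5)·C(8,1) + C(8,6)·C(8,0) = 7532; total = C(16,6) = 8008.
P = 7532/8008 = 269/286 ≈ 0.9406.

269/286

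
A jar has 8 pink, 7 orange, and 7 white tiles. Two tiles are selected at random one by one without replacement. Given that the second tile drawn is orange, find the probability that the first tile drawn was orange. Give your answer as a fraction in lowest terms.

P(first=orange and the second tile drawn is orange) = (7/22)·(6/21) = 1/11.
P(the second tile drawn is orange) = Σ over first color = 4/33 + 1/11 + 7/66 = 7/22.
By Bayes, P(first=orange | the second tile drawn is orange) = 1/11 / 7/22 = 2/7 ≈ 0.2857.

2/7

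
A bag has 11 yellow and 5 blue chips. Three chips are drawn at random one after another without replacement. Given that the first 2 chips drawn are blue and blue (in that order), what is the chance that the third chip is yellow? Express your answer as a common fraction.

After removing 2 blue, the bag has 11 yellow out of 14 remaining.
P(third is yellow | given) = 11/14 ≈ 0.7857.

11/14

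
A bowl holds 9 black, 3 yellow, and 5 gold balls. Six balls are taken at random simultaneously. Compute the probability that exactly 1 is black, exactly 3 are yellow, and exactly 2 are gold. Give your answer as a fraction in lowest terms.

Unordered draws without replacement: count favorable combinations over C(17,6).
Favorable = C(9,1) · C(3,3) · C(5,2) = 90; total = C(17,6) = 12376.
P = 90/12376 = 45/6188 ≈ 0.0073.

45/6188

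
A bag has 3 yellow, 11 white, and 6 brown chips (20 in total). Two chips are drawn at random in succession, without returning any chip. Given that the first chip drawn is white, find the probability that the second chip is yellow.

After removing 1 white, the bag has 3 yellow out of 19 remaining.
P(second is yellow | given) = 3/19 ≈ 0.1579.

3/19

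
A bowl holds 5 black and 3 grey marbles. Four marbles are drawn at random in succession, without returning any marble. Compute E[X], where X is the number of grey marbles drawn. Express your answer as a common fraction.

3/2

By linearity of expectation, E[X] = Σ P(draw i is grey); by symmetry each draw (even without replacement) has P(grey) = 3/8.
E[X] = 4 · 3/8 = 3/2 ≈ 1.5000.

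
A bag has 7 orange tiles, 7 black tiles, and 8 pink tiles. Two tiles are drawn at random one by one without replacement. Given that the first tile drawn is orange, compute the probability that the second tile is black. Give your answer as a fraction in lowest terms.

After removing 1 orange, the bag has 7 black out of 21 remaining.
P(second is black | given) = 7/21 = 1/3 ≈ 0.3333.

1/3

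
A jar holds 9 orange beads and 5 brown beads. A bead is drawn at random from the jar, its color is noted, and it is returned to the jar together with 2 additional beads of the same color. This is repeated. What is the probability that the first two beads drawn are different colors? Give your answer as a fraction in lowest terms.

45/112

Either orange then brown, or brown then orange; after the first draw the total is 16.
P = (9/14)·(5/16) + (5/14)·(9/16) = 45/112 ≈ 0.4018.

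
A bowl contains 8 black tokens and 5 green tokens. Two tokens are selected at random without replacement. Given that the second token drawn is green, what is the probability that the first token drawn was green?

1/3

P(first=green and the second token drawn is green) = (5/13)·(4/12) = 5/39.
P(the second token drawn is green) = Σ over first color = 10/39 + 5/39 = 5/13.
By Bayes, P(first=green | the second token drawn is green) = 5/39 / 5/13 = 1/3 ≈ 0.3333.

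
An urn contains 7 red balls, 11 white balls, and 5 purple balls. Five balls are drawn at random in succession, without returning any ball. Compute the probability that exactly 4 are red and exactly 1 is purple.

25/4807

Unordered draws without replacement: count favorable combinations over C(23,5).
Favorable = C(7,4) · C(11,0) · C(5,1) = 175; total = C(23,5) = 33649.
P = 175/33649 = 25/4807 ≈ 0.0052.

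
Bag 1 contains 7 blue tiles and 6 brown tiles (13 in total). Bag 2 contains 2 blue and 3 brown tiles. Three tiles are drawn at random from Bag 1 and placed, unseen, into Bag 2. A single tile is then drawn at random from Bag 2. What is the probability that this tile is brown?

57/104

Condition on how many of the transferred tiles are brown (from Bag 1: 6 brown of 13; then Bag 2 has 8 total).
  0 brown: C(6,0)C(7,3)/C(13,3) = 35/286; then P = 3/8
  1 brown: C(6,1)C(7,2)/C(13,3) = 63/143; then P = 4/8
  2 brown: C(6,2)C(7,1)/C(13,3) = 105/286; then P = 5/8
  3 brown: C(6,3)C(7,0)/C(13,3) = 10/143; then P = 6/8
P(brown from Bag 2) = 57/104 ≈ 0.5481.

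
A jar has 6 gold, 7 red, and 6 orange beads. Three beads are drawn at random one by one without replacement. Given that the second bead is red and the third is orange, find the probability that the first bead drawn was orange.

P(first=orange and the second bead is red and the third is orange) = (6/19)·(7/18)·(5/17) = 35/969.
P(E) = Σ over first color = 14/323 + 14/323 + 35/969 = 7/57.
By Bayes, P(first=orange | E) = 35/969 / 7/57 = 5/17 ≈ 0.2941.

5/17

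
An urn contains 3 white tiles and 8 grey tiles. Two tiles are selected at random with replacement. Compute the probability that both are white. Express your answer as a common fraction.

9/121

Multiply the conditional probability of each draw in order, with replacement (the composition resets each draw).
P = (3/11) · (3/11) = 9/121 ≈ 0.0744.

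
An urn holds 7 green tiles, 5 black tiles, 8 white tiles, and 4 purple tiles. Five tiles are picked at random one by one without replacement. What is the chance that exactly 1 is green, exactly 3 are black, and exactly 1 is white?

10/759

Unordered draws without replacement: count favorable combinations over C(24,5).
Favorable = C(7,1) · C(5,3) · C(8,1) · C(4,0) = 560; total = C(24,5) = 42504.
P = 560/42504 = 10/759 ≈ 0.0132.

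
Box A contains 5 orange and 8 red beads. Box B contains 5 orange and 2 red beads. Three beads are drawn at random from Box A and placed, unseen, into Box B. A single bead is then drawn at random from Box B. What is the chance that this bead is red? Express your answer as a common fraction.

Condition on how many of the transferred beads are red (from Box A: 8 red of 13; then Box B has 10 total).
  0 red: C(8,0)C(5,3)/C(13,3) = 5/143; then P = 2/10
  1 red: C(8,1)C(5,2)/C(13,3) = 40/143; then P = 3/10
  2 red: C(8,2)C(5,1)/C(13,3) = 70/143; then P = 4/10
  3 red: C(8,3)C(5,0)/C(13,3) = 28/143; then P = 5/10
P(red from Box B) = 5/13 ≈ 0.3846.

5/13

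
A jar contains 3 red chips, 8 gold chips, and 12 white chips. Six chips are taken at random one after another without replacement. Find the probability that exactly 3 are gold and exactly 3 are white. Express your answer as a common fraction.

Unordered draws without replacement: count favorable combinations over C(23,6).
Favorable = C(3,0) · C(8,3) · C(12,3) = 12320; total = C(23,6) = 100947.
P = 12320/100947 = 160/1311 ≈ 0.1220.

160/1311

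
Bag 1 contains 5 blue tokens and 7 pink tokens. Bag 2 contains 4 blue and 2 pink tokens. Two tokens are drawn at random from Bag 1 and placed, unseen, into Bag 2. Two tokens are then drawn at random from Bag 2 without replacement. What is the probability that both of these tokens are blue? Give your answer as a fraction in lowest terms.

313/924

Condition on how many of the transferred tokens are blue (from Bag 1: 5 blue of 12; then Bag 2 has 8 total).
  0 blue: C(5,0)C(7,2)/C(12,2) = 7/22; then P = C(4,2)/C(8,2) = 3/14
  1 blue: C(5,1)C(7,1)/C(12,2) = 35/66; then P = C(5,2)/C(8,2) = 5/14
  2 blue: C(5,2)C(7,0)/C(12,2) = 5/33; then P = C(6,2)/C(8,2) = 15/28
P(both blue) = 313/924 ≈ 0.3387.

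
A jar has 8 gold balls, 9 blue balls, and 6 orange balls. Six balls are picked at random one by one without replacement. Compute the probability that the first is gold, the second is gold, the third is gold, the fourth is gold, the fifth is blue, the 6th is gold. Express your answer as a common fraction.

Multiply the conditional probability of each draw in order, without replacement, so each draw removes one from its color and from the total.
P = (8/23) · (7/22) · (6/21) · (5/20) · (9/19) · (4/18) = 4/4807 ≈ 0.0008.

4/4807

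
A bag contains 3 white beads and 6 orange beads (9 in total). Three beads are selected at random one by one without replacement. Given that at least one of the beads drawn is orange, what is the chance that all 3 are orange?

20/83

P(all 3 orange) = C(6,3)/C(9,3) = 5/21; P(at least one orange) = 1 − C(3,3)/C(9,3) = 83/84.
Since 'all 3 orange' ⊆ 'at least one orange', P(all 3 | at least one) = 5/21 / 83/84 = 20/83 ≈ 0.2410.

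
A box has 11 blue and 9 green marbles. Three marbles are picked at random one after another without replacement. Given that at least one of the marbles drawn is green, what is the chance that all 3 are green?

P(all 3 green) = C(9,3)/C(20,3) = 7/95; P(at least one green) = 1 − C(11,3)/C(20,3) = 65/76.
Since 'all 3 green' ⊆ 'at least one green', P(all 3 | at least one) = 7/95 / 65/76 = 28/325 ≈ 0.0862.

28/325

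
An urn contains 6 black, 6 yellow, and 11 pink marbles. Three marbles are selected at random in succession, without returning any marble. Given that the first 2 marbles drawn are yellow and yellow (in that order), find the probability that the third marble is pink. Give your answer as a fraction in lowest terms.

After removing 2 yellow, the urn has 11 pink out of 21 remaining.
P(third is pink | given) = 11/21 ≈ 0.5238.

11/21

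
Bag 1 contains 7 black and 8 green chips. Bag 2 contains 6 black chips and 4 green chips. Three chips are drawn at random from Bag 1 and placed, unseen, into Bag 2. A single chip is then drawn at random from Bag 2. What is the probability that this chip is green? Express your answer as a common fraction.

Condition on how many of the transferred chips are green (from Bag 1: 8 green of 15; then Bag 2 has 13 total).
  0 green: C(8,0)C(7,3)/C(15,3) = 1/13; then P = 4/13
  1 green: C(8,1)C(7,2)/C(15,3) = 24/65; then P = 5/13
  2 green: C(8,2)C(7,1)/C(15,3) = 28/65; then P = 6/13
  3 green: C(8,3)C(7,0)/C(15,3) = 8/65; then P = 7/13
P(green from Bag 2) = 28/65 ≈ 0.4308.

28/65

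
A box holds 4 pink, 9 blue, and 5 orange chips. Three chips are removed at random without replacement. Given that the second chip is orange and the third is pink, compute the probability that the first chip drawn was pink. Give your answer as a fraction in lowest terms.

P(first=pink and the second chip is orange and the third is pink) = (4/18)·(5/17)·(3/16) = 5/408.
P(E) = Σ over first color = 5/408 + 5/136 + 5/306 = 10/153.
By Bayes, P(first=pink | E) = 5/408 / 10/153 = 3/16 ≈ 0.1875.

3/16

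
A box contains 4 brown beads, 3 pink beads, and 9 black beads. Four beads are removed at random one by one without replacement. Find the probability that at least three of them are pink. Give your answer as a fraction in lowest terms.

Sum the hypergeometric tail for j = 3,…,3 pink beads.
Favorable = C(3,3)·C(13,1) = 13; total = C(16,4) = 1820.
P = 13/1820 = 1/140 ≈ 0.0071.

1/140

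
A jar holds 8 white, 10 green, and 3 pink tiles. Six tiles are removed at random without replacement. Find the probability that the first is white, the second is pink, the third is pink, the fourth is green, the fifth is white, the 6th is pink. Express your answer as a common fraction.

Multiply the conditional probability of each draw in order, without replacement, so each draw removes one from its color and from the total.
P = (8/21) · (3/20) · (2/19) · (10/18) · (7/17) · (1/16) = 1/11628 ≈ 0.0001.

1/11628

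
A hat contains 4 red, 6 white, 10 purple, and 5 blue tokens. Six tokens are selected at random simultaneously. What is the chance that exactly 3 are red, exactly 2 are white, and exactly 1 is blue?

Unordered draws without replacement: count favorable combinations over C(25,6).
Favorable = C(4,3) · C(6,2) · C(10,0) · C(5,1) = 300; total = C(25,6) = 177100.
P = 300/177100 = 3/1771 ≈ 0.0017.

3/1771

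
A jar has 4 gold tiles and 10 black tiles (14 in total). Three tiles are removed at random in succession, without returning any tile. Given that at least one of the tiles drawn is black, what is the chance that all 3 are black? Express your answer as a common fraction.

P(all 3 black) = C(10,3)/C(14,3) = 30/91; P(at least one black) = 1 − C(4,3)/C(14,3) = 90/91.
Since 'all 3 black' ⊆ 'at least one black', P(all 3 | at least one) = 30/91 / 90/91 = 1/3 ≈ 0.3333.

1/3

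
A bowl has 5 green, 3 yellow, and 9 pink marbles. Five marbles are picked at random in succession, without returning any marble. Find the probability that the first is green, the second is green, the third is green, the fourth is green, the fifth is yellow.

Multiply the conditional probability of each draw in order, without replacement, so each draw removes one from its color and from the total.
P = (5/17) · (4/16) · (3/15) · (2/14) · (3/13) = 3/6188 ≈ 0.0005.

3/6188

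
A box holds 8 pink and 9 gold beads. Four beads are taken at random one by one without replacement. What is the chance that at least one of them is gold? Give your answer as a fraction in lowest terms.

33/34

Use the complement: P(at least one gold) = 1 − P(no gold).
P(none) = C(8,4)/C(17,4) = 70/2380.
So P = 1 − 70/2380 = 33/34 ≈ 0.9706.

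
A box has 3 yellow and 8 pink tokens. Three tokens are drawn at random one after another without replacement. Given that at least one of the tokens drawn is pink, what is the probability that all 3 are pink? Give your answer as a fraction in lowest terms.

P(all 3 pink) = C(8,3)/C(11,3) = 56/165; P(at least one pink) = 1 − C(3,3)/C(11,3) = 164/165.
Since 'all 3 pink' ⊆ 'at least one pink', P(all 3 | at least one) = 56/165 / 164/165 = 14/41 ≈ 0.3415.

14/41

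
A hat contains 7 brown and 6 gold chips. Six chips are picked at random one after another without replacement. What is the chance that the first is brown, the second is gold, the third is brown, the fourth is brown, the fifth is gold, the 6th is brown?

35/1716

Multiply the conditional probability of each draw in order, without replacement, so each draw removes one from its color and from the total.
P = (7/13) · (6/12) · (6/11) · (5/10) · (5/9) · (4/8) = 35/1716 ≈ 0.0204.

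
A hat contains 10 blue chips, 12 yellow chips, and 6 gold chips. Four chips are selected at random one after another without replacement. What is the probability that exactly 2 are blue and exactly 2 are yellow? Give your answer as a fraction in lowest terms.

Unordered draws without replacement: count favorable combinations over C(28,4).
Favorable = C(10,2) · C(12,2) · C(6,0) = 2970; total = C(28,4) = 20475.
P = 2970/20475 = 66/455 ≈ 0.1451.

66/455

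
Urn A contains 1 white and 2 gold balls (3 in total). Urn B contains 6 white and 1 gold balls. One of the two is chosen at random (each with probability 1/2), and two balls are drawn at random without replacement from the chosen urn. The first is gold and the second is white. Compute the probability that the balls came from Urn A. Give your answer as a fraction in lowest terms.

P(E | Urn A) = 1/3; P(E | Urn B) = 1/7.
P(E) = 1/2·1/3 + 1/2·1/7 = 5/21.
By Bayes' rule, P(Urn A | E) = 1/6 / 5/21 = 7/10 ≈ 0.7000.

7/10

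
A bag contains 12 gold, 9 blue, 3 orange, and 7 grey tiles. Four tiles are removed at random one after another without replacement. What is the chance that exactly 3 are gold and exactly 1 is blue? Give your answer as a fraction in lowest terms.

Unordered draws without replacement: count favorable combinations over C(31,4).
Favorable = C(12,3) · C(9,1) · C(3,0) · C(7,0) = 1980; total = C(31,4) = 31465.
P = 1980/31465 = 396/6293 ≈ 0.0629.

396/6293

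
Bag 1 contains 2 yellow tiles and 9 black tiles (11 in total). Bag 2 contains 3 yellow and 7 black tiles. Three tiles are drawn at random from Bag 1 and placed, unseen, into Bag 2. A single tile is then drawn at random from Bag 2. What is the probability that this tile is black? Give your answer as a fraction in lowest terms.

8/11

Condition on how many of the transferred tiles are black (from Bag 1: 9 black of 11; then Bag 2 has 13 total).
  1 black: C(9,1)C(2,2)/C(11,3) = 3/55; then P = 8/13
  2 black: C(9,2)C(2,1)/C(11,3) = 24/55; then P = 9/13
  3 black: C(9,3)C(2,0)/C(11,3) = 28/55; then P = 10/13
P(black from Bag 2) = 8/11 ≈ 0.7273.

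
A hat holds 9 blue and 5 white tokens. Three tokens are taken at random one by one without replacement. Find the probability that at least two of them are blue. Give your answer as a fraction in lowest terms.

Sum the hypergeometric tail for j = 2,…,3 blue tokens.
Favorable = C(9,2)·C(5,1) + C(9,3)·C(5,0) = 264; total = C(14,3) = 364.
P = 264/364 = 66/91 ≈ 0.7253.

66/91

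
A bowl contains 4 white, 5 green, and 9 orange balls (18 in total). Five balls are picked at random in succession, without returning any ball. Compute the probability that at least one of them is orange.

Use the complement: P(at least one orange) = 1 − P(no orange).
P(none) = C(9,5)/C(18,5) = 126/8568.
So P = 1 − 126/8568 = 67/68 ≈ 0.9853.

67/68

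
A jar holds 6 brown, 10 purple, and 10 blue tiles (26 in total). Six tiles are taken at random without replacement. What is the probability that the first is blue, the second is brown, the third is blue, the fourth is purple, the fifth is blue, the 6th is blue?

Multiply the conditional probability of each draw in order, without replacement, so each draw removes one from its color and from the total.
P = (10/26) · (6/25) · (9/24) · (10/23) · (8/22) · (7/21) = 6/3289 ≈ 0.0018.

6/3289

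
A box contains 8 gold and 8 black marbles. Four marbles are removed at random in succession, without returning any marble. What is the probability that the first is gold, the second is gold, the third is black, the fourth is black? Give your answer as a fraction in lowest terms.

Multiply the conditional probability of each draw in order, without replacement, so each draw removes one from its color and from the total.
P = (8/16) · (7/15) · (8/14) · (7/13) = 14/195 ≈ 0.0718.

14/195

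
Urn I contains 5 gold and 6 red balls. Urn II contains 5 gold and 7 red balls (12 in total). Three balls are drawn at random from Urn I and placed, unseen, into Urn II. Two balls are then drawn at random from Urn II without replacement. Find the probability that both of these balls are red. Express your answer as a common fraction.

Condition on how many of the transferred balls are red (from Urn I: 6 red of 11; then Urn II has 15 total).
  0 red: C(6,0)C(5,3)/C(11,3) = 2/33; then P = C(7,2)/C(15,2) = 1/5
  1 red: C(6,1)C(5,2)/C(11,3) = 4/11; then P = C(8,2)/C(15,2) = 4/15
  2 red: C(6,2)C(5,1)/C(11,3) = 5/11; then P = C(9,2)/C(15,2) = 12/35
  3 red: C(6,3)C(5,0)/C(11,3) = 4/33; then P = C(10,2)/C(15,2) = 3/7
P(both red) = 122/385 ≈ 0.3169.

122/385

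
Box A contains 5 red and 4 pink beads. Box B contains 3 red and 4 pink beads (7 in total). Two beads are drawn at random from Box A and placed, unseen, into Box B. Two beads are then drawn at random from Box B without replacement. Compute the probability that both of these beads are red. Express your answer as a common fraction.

Condition on how many of the transferred beads are red (from Box A: 5 red of 9; then Box B has 9 total).
  0 red: C(5,0)C(4,2)/C(9,2) = 1/6; then P = C(3,2)/C(9,2) = 1/12
  1 red: C(5,1)C(4,1)/C(9,2) = 5/9; then P = C(4,2)/C(9,2) = 1/6
  2 red: C(5,2)C(4,0)/C(9,2) = 5/18; then P = C(5,2)/C(9,2) = 5/18
P(both red) = 119/648 ≈ 0.1836.

119/648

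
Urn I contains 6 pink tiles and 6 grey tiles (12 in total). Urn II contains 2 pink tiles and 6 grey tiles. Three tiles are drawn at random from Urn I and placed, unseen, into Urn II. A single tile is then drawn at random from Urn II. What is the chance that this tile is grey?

Condition on how many of the transferred tiles are grey (from Urn I: 6 grey of 12; then Urn II has 11 total).
  0 grey: C(6,0)C(6,3)/C(12,3) = 1/11; then P = 6/11
  1 grey: C(6,1)C(6,2)/C(12,3) = 9/22; then P = 7/11
  2 grey: C(6,2)C(6,1)/C(12,3) = 9/22; then P = 8/11
  3 grey: C(6,3)C(6,0)/C(12,3) = 1/11; then P = 9/11
P(grey from Urn II) = 15/22 ≈ 0.6818.

15/22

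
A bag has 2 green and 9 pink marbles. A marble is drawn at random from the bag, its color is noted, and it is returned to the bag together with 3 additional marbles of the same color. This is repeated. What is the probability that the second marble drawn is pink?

Condition on the first draw. If first is pink (prob 9/11), second-pink has prob (12)/(14); if not (prob 2/11), it has prob 9/(14).
P = (9/11)·(12/14) + (2/11)·(9/14) = 9/11 ≈ 0.8182.

9/11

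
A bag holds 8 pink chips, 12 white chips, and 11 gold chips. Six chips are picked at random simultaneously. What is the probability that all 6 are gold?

22/35061

Unordered draws without replacement: count favorable combinations over C(31,6).
Favorable = C(8,0) · C(12,0) · C(11,6) = 462; total = C(31,6) = 736281.
P = 462/736281 = 22/35061 ≈ 0.0006.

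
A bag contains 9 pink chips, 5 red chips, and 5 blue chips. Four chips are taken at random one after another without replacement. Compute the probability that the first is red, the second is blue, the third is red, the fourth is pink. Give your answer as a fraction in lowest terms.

Multiply the conditional probability of each draw in order, without replacement, so each draw removes one from its color and from the total.
P = (5/19) · (5/18) · (4/17) · (9/16) = 25/2584 ≈ 0.0097.

25/2584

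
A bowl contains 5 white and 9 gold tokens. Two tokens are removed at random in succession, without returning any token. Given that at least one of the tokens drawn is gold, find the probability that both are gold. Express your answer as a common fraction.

4/9

P(both gold) = C(9,2)/C(14,2) = 36/91; P(at least one gold) = 1 − C(5,2)/C(14,2) = 81/91.
Since 'both gold' ⊆ 'at least one gold', P(both | at least one) = 36/91 / 81/91 = 4/9 ≈ 0.4444.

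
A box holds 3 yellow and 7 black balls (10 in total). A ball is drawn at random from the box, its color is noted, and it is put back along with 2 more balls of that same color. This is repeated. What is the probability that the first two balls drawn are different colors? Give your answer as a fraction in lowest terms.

7/20

Either yellow then black, or black then yellow; after the first draw the total is 12.
P = (3/10)·(7/12) + (7/10)·(3/12) = 7/20 ≈ 0.3500.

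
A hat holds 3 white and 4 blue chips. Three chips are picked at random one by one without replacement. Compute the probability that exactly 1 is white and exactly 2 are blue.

Unordered draws without replacement: count favorable combinations over C(7,3).
Favorable = C(3,1) · C(4,2) = 18; total = C(7,3) = 35.
P = 18/35 = 18/35 ≈ 0.5143.

18/35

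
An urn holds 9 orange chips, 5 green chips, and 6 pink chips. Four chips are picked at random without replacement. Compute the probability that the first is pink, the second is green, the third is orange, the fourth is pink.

15/1292

Multiply the conditional probability of each draw in order, without replacement, so each draw removes one from its color and from the total.
P = (6/20) · (5/19) · (9/18) · (5/17) = 15/1292 ≈ 0.0116.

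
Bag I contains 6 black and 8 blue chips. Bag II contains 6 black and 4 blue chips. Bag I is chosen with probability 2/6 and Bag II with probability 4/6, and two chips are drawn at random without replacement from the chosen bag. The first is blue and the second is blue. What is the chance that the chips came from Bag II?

13/28

P(E | Bag I) = 4/13; P(E | Bag II) = 2/15.
P(E) = 1/3·4/13 + 2/3·2/15 = 112/585.
By Bayes' rule, P(Bag II | E) = 4/45 / 112/585 = 13/28 ≈ 0.4643.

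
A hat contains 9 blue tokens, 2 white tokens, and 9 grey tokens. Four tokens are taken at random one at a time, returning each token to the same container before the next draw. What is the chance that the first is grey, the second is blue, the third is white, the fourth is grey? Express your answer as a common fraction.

729/80000

Multiply the conditional probability of each draw in order, with replacement (the composition resets each draw).
P = (9/20) · (9/20) · (2/20) · (9/20) = 729/80000 ≈ 0.0091.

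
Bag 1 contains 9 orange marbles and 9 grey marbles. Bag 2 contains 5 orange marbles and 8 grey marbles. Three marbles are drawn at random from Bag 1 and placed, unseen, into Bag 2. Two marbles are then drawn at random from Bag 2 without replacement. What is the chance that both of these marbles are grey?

173/510

Condition on how many of the transferred marbles are grey (from Bag 1: 9 grey of 18; then Bag 2 has 16 total).
  0 grey: C(9,0)C(9,3)/C(18,3) = 7/68; then P = C(8,2)/C(16,2) = 7/30
  1 grey: C(9,1)C(9,2)/C(18,3) = 27/68; then P = C(9,2)/C(16,2) = 3/10
  2 grey: C(9,2)C(9,1)/C(18,3) = 27/68; then P = C(10,2)/C(16,2) = 3/8
  3 grey: C(9,3)C(9,0)/C(18,3) = 7/68; then P = C(11,2)/C(16,2) = 11/24
P(both grey) = 173/510 ≈ 0.3392.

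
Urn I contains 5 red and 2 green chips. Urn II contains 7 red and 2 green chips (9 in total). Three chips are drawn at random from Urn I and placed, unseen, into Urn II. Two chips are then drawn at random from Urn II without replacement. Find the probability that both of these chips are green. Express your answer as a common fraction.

10/231

Condition on how many of the transferred chips are green (from Urn I: 2 green of 7; then Urn II has 12 total).
  0 green: C(2,0)C(5,3)/C(7,3) = 2/7; then P = C(2,2)/C(12,2) = 1/66
  1 green: C(2,1)C(5,2)/C(7,3) = 4/7; then P = C(3,2)/C(12,2) = 1/22
  2 green: C(2,2)C(5,1)/C(7,3) = 1/7; then P = C(4,2)/C(12,2) = 1/11
P(both green) = 10/231 ≈ 0.0433.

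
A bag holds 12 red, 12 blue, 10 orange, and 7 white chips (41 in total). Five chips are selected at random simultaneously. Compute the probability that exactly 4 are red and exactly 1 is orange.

2475/374699

Unordered draws without replacement: count favorable combinations over C(41,5).
Favorable = C(12,4) · C(12,0) · C(10,1) · C(7,0) = 4950; total = C(41,5) = 749398.
P = 4950/749398 = 2475/374699 ≈ 0.0066.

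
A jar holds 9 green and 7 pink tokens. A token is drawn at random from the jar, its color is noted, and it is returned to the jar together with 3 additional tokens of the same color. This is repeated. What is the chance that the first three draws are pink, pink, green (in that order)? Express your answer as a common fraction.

315/3344

Track the composition after each reinforcement of +3.
P = (7/16) · (10/19) · (9/22) = 315/3344 ≈ 0.0942.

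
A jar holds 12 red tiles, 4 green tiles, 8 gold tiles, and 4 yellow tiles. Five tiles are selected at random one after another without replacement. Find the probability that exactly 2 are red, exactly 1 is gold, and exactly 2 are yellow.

44/1365

Unordered draws without replacement: count favorable combinations over C(28,5).
Favorable = C(12,2) · C(4,0) · C(8,1) · C(4,2) = 3168; total = C(28,5) = 98280.
P = 3168/98280 = 44/1365 ≈ 0.0322.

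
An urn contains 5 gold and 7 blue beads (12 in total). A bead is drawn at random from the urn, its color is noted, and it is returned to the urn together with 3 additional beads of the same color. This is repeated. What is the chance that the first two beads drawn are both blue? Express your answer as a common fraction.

7/18

After a blue draw the urn holds 10 blue out of 15.
P = (7/12)·(10/15) = 7/18 ≈ 0.3889.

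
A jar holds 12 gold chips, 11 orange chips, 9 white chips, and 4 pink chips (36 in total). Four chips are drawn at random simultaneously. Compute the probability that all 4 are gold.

Unordered draws without replacement: count favorable combinations over C(36,4).
Favorable = C(12,4) · C(11,0) · C(9,0) · C(4,0) = 495; total = C(36,4) = 58905.
P = 495/58905 = 1/119 ≈ 0.0084.

1/119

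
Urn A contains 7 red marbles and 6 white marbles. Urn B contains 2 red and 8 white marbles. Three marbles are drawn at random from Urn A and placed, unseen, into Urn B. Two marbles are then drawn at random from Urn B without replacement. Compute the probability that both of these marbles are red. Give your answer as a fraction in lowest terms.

Condition on how many of the transferred marbles are red (from Urn A: 7 red of 13; then Urn B has 13 total).
  0 red: C(7,0)C(6,3)/C(13,3) = 10/143; then P = C(2,2)/C(13,2) = 1/78
  1 red: C(7,1)C(6,2)/C(13,3) = 105/286; then P = C(3,2)/C(13,2) = 1/26
  2 red: C(7,2)C(6,1)/C(13,3) = 63/143; then P = C(4,2)/C(13,2) = 1/13
  3 red: C(7,3)C(6,0)/C(13,3) = 35/286; then P = C(5,2)/C(13,2) = 5/39
P(both red) = 131/2028 ≈ 0.0646.

131/2028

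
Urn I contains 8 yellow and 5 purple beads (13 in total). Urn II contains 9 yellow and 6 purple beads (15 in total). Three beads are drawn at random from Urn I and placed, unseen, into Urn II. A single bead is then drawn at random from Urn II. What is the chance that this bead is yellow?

Condition on how many of the transferred beads are yellow (from Urn I: 8 yellow of 13; then Urn II has 18 total).
  0 yellow: C(8,0)C(5,3)/C(13,3) = 5/143; then P = 9/18
  1 yellow: C(8,1)C(5,2)/C(13,3) = 40/143; then P = 10/18
  2 yellow: C(8,2)C(5,1)/C(13,3) = 70/143; then P = 11/18
  3 yellow: C(8,3)C(5,0)/C(13,3) = 28/143; then P = 12/18
P(yellow from Urn II) = 47/78 ≈ 0.6026.

47/78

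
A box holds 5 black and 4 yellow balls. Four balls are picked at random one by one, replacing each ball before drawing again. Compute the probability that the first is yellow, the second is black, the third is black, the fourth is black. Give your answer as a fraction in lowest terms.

Multiply the conditional probability of each draw in order, with replacement (the composition resets each draw).
P = (4/9) · (5/9) · (5/9) · (5/9) = 500/6561 ≈ 0.0762.

500/6561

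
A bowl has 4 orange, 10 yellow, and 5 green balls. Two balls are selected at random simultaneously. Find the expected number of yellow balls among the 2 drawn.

20/19

By linearity of expectation, E[X] = Σ P(draw i is yellow); by symmetry each draw (even without replacement) has P(yellow) = 10/19.
E[X] = 2 · 10/19 = 20/19 ≈ 1.0526.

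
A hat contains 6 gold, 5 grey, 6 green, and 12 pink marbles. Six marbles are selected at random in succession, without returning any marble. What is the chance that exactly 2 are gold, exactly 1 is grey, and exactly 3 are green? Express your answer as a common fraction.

Unordered draws without replacement: count favorable combinations over C(29,6).
Favorable = C(6,2) · C(5,1) · C(6,3) · C(12,0) = 1500; total = C(29,6) = 475020.
P = 1500/475020 = 25/7917 ≈ 0.0032.

25/7917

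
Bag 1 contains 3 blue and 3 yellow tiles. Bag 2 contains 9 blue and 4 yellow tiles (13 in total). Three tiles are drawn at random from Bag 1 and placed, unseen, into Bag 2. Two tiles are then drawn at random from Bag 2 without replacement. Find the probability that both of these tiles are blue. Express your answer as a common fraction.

Condition on how many of the transferred tiles are blue (from Bag 1: 3 blue of 6; then Bag 2 has 16 total).
  0 blue: C(3,0)C(3,3)/C(6,3) = 1/20; then P = C(9,2)/C(16,2) = 3/10
  1 blue: C(3,1)C(3,2)/C(6,3) = 9/20; then P = C(10,2)/C(16,2) = 3/8
  2 blue: C(3,2)C(3,1)/C(6,3) = 9/20; then P = C(11,2)/C(16,2) = 11/24
  3 blue: C(3,3)C(3,0)/C(6,3) = 1/20; then P = C(12,2)/C(16,2) = 11/20
P(both blue) = 167/400 ≈ 0.4175.

167/400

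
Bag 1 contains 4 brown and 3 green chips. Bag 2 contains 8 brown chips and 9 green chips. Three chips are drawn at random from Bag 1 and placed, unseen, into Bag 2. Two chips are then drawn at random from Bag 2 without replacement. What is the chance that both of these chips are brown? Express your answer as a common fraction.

149/665

Condition on how many of the transferred chips are brown (from Bag 1: 4 brown of 7; then Bag 2 has 20 total).
  0 brown: C(4,0)C(3,3)/C(7,3) = 1/35; then P = C(8,2)/C(20,2) = 14/95
  1 brown: C(4,1)C(3,2)/C(7,3) = 12/35; then P = C(9,2)/C(20,2) = 18/95
  2 brown: C(4,2)C(3,1)/C(7,3) = 18/35; then P = C(10,2)/C(20,2) = 9/38
  3 brown: C(4,3)C(3,0)/C(7,3) = 4/35; then P = C(11,2)/C(20,2) = 11/38
P(both brown) = 149/665 ≈ 0.2241.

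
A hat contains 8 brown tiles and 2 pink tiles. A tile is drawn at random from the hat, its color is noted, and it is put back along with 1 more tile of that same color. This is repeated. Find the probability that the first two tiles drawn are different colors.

16/55

Either brown then pink, or pink then brown; after the first draw the total is 11.
P = (8/10)·(2/11) + (2/10)·(8/11) = 16/55 ≈ 0.2909.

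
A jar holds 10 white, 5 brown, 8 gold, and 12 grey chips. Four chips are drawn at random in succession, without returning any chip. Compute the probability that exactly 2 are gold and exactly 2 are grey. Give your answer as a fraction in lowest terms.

Unordered draws without replacement: count favorable combinations over C(35,4).
Favorable = C(10,0) · C(5,0) · C(8,2) · C(12,2) = 1848; total = C(35,4) = 52360.
P = 1848/52360 = 3/85 ≈ 0.0353.

3/85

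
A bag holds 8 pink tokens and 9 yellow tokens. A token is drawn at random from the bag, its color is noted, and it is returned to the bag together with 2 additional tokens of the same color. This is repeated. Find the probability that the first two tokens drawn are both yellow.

99/323

After a yellow draw the bag holds 11 yellow out of 19.
P = (9/17)·(11/19) = 99/323 ≈ 0.3065.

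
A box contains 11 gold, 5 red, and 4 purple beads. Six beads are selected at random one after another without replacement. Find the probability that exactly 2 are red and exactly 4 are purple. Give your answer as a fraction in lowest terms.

Unordered draws without replacement: count favorable combinations over C(20,6).
Favorable = C(11,0) · C(5,2) · C(4,4) = 10; total = C(20,6) = 38760.
P = 10/38760 = 1/3876 ≈ 0.0003.

1/3876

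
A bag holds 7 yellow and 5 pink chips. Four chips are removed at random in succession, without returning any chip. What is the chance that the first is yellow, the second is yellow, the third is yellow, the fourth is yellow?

7/99

Multiply the conditional probability of each draw in order, without replacement, so each draw removes one from its color and from the total.
P = (7/12) · (6/11) · (5/10) · (4/9) = 7/99 ≈ 0.0707.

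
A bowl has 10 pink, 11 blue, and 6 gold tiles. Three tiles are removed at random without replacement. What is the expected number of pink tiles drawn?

By linearity of expectation, E[X] = Σ P(draw i is pink); by symmetry each draw (even without replacement) has P(pink) = 10/27.
E[X] = 3 · 10/27 = 10/9 ≈ 1.1111.

10/9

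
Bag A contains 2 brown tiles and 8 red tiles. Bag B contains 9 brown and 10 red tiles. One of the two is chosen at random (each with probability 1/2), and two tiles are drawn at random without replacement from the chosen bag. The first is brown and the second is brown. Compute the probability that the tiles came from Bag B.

P(E | Bag A) = 1/45; P(E | Bag B) = 4/19.
P(E) = 1/2·1/45 + 1/2·4/19 = 199/1710.
By Bayes' rule, P(Bag B | E) = 2/19 / 199/1710 = 180/199 ≈ 0.9045.

180/199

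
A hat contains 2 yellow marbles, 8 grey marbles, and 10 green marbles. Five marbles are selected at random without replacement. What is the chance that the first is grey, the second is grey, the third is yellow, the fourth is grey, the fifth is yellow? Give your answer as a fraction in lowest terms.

Multiply the conditional probability of each draw in order, without replacement, so each draw removes one from its color and from the total.
P = (8/20) · (7/19) · (2/18) · (6/17) · (1/16) = 7/19380 ≈ 0.0004.

7/19380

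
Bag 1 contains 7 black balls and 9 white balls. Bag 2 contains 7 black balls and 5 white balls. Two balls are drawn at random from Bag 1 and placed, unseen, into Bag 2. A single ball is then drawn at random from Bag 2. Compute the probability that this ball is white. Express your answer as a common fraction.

Condition on how many of the transferred balls are white (from Bag 1: 9 white of 16; then Bag 2 has 14 total).
  0 white: C(9,0)C(7,2)/C(16,2) = 7/40; then P = 5/14
  1 white: C(9,1)C(7,1)/C(16,2) = 21/40; then P = 6/14
  2 white: C(9,2)C(7,0)/C(16,2) = 3/10; then P = 7/14
P(white from Bag 2) = 7/16 ≈ 0.4375.

7/16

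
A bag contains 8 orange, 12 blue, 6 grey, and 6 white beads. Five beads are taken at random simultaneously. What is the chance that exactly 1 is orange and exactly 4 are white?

Unordered draws without replacement: count favorable combinations over C(32,5).
Favorable = C(8,1) · C(12,0) · C(6,0) · C(6,4) = 120; total = C(32,5) = 201376.
P = 120/201376 = 15/25172 ≈ 0.0006.

15/25172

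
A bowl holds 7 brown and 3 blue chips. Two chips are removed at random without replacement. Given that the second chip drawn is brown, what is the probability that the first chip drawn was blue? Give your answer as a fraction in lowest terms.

1/3

P(first=blue and the second chip drawn is brown) = (3/10)·(7/9) = 7/30.
P(the second chip drawn is brown) = Σ over first color = 7/15 + 7/30 = 7/10.
By Bayes, P(first=blue | the second chip drawn is brown) = 7/30 / 7/10 = 1/3 ≈ 0.3333.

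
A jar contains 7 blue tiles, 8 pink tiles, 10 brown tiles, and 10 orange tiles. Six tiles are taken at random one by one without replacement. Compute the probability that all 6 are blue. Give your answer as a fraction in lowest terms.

1/231880

Unordered draws without replacement: count favorable combinations over C(35,6).
Favorable = C(7,6) · C(8,0) · C(10,0) · C(10,0) = 7; total = C(35,6) = 1623160.
P = 7/1623160 = 1/231880 ≈ 0.0000.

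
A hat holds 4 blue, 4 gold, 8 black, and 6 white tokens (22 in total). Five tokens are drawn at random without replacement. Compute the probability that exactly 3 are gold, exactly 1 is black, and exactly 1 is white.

32/4389

Unordered draws without replacement: count favorable combinations over C(22,5).
Favorable = C(4,0) · C(4,3) · C(8,1) · C(6,1) = 192; total = C(22,5) = 26334.
P = 192/26334 = 32/4389 ≈ 0.0073.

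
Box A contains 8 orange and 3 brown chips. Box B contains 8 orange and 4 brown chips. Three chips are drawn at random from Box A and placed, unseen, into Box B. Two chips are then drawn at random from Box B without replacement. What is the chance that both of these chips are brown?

Condition on how many of the transferred chips are brown (from Box A: 3 brown of 11; then Box B has 15 total).
  0 brown: C(3,0)C(8,3)/C(11,3) = 56/165; then P = C(4,2)/C(15,2) = 2/35
  1 brown: C(3,1)C(8,2)/C(11,3) = 28/55; then P = C(5,2)/C(15,2) = 2/21
  2 brown: C(3,2)C(8,1)/C(11,3) = 8/55; then P = C(6,2)/C(15,2) = 1/7
  3 brown: C(3,3)C(8,0)/C(11,3) = 1/165; then P = C(7,2)/C(15,2) = 1/5
P(both brown) = 173/1925 ≈ 0.0899.

173/1925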